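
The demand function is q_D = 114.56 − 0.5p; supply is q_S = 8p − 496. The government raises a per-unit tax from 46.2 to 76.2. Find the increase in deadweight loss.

864

In inverse form: demand p = 229.12 − 2q, supply p = 62 + 0.125q.
Competitive equilibrium: 229.12 − 2q = 62 + 0.125q → q* = 78.6447, p* = 71.8306.
For a per-unit tax t: Δq = t/2.125, so DWL = ½·t·(t/2.125) = t²/4.25.
At t = 46.2: DWL = 502.221. At t = 76.2: DWL = 1366.221.
Increase = 1366.221 − 502.221 = 864.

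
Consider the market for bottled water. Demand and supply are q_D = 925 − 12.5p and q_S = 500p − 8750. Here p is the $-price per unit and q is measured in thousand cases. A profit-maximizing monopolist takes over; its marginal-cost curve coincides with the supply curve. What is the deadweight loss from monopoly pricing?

$4746.82 thousand

In inverse form: demand p = 74 − 0.08q, supply p = 17.5 + 0.002q.
Competitive equilibrium: 74 − 0.08q = 17.5 + 0.002q → q* = 689.02439, p* = 18.87805.
Marginal revenue: MR = 74 − 0.16q. Set MR = MC: 74 − 0.16q = 17.5 + 0.002q → q_m = 348.76543.
Price p_m = 74 − 0.08·348.76543 = 46.09877; MC(q_m) = 17.5 + 0.002·348.76543 = 18.19753.
Competitive q* = 689.02439, so Δq = 340.25896; wedge = 46.09877 − 18.19753 = 27.90124.
Welfare loss = ½ × 340.25896 × 27.90124 = $4746.82 thousand.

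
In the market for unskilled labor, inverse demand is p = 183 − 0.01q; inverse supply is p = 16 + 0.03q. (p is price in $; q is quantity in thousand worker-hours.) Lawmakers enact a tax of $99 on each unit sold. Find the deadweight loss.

Competitive equilibrium: 183 − 0.01q = 16 + 0.03q → q* = 4175, p* = 141.25.
With the tax, the buyer price exceeds the seller price by 99: (183 − 0.01q) − (16 + 0.03q) = 99 → q' = 1700.
Δq = 4175 − 1700 = 2475; the wedge equals the tax, 99.
The triangle = ½ × 2475 × 99 = $122512.50 thousand.

$122512.50 thousand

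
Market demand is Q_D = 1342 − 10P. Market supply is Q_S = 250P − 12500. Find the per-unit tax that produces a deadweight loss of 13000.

In inverse form: demand P = 134.2 − 0.1Q, supply P = 50 + 0.004Q.
Competitive equilibrium: 134.2 − 0.1Q = 50 + 0.004Q → Q* = 809.6154, P* = 53.2385.
A tax t gives ΔQ = t/0.104 and wedge t, so DWL = t²/0.208.
t²/0.208 = 13000 → t² = 2704 → t = 52.

52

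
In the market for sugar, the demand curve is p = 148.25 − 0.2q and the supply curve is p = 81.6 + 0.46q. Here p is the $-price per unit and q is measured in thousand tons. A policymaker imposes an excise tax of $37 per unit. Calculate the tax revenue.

$1662.20 thousand

Competitive equilibrium: 148.25 − 0.2q = 81.6 + 0.46q → q* = 100.9848, p* = 128.053.
With the tax, the buyer price exceeds the seller price by 37: (148.25 − 0.2q) − (81.6 + 0.46q) = 37 → q' = 44.9242.
Tax revenue = 37 × 44.9242 = $1662.20 thousand.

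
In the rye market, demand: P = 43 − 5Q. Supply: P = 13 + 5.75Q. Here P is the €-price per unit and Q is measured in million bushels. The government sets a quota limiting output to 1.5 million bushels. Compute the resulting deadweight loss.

€8.95 million

Competitive equilibrium: 43 − 5Q = 13 + 5.75Q → Q* = 2.7907, P* = 29.0465.
At Q = 1.5: demand price = 43 − 5·1.5 = 35.5; supply price = 13 + 5.75·1.5 = 21.625.
ΔQ = 2.7907 − 1.5 = 1.2907; wedge = 35.5 − 21.625 = 13.875.
Deadweight loss = ½ × 1.2907 × 13.875 = €8.95 million.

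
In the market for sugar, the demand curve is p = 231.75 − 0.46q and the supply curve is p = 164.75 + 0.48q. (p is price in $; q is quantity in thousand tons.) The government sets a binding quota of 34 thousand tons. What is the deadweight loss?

Competitive equilibrium: 231.75 − 0.46q = 164.75 + 0.48q → q* = 71.2766, p* = 198.9628.
At q = 34: demand price = 231.75 − 0.46·34 = 216.11; supply price = 164.75 + 0.48·34 = 181.07.
Δq = 71.2766 − 34 = 37.2766; wedge = 216.11 − 181.07 = 35.04.
Deadweight loss = ½ × 37.2766 × 35.04 = $653.09 thousand.

$653.09 thousand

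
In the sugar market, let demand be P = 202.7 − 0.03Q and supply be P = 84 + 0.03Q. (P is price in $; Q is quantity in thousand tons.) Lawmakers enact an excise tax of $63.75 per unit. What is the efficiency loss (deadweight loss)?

Competitive equilibrium: 202.7 − 0.03Q = 84 + 0.03Q → Q* = 1978.3333, P* = 143.35.
With the tax, the buyer price exceeds the seller price by 63.75: (202.7 − 0.03Q) − (84 + 0.03Q) = 63.75 → Q' = 915.8333.
ΔQ = 1978.3333 − 915.8333 = 1062.5; the wedge equals the tax, 63.75.
Deadweight loss = ½ × 1062.5 × 63.75 = $33867.19 thousand.

$33867.19 thousand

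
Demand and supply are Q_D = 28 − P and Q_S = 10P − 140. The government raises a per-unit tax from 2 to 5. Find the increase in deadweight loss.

In inverse form: demand P = 28 − Q, supply P = 14 + 0.1Q.
Competitive equilibrium: 28 − Q = 14 + 0.1Q → Q* = 12.7273, P* = 15.2727.
For a per-unit tax t: ΔQ = t/1.1, so DWL = ½·t·(t/1.1) = t²/2.2.
At t = 2: DWL = 1.818. At t = 5: DWL = 11.364.
Increase = 11.364 − 1.818 = 9.55.

9.55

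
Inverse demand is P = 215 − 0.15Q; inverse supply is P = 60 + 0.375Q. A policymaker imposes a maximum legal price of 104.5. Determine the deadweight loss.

8184.09

Competitive equilibrium: 215 − 0.15Q = 60 + 0.375Q → Q* = 295.2381, P* = 170.71429.
At the ceiling P = 104.5, quantity supplied = (104.5 − 60)/0.375 = 118.66667.
Willingness to pay at Q' = 118.66667: 215 − 0.15·118.66667 = 197.2.
ΔQ = 295.2381 − 118.66667 = 176.57143; wedge = 197.2 − 104.5 = 92.7.
The triangle = ½ × 176.57143 × 92.7 = 8184.09.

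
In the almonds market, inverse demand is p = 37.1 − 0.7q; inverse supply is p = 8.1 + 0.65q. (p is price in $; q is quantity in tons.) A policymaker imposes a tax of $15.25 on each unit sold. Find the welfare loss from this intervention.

$86.13

Competitive equilibrium: 37.1 − 0.7q = 8.1 + 0.65q → q* = 21.4815, p* = 22.063.
With the tax, the buyer price exceeds the seller price by 15.25: (37.1 − 0.7q) − (8.1 + 0.65q) = 15.25 → q' = 10.1852.
Δq = 21.4815 − 10.1852 = 11.2963; the wedge equals the tax, 15.25.
DWL = ½ × 11.2963 × 15.25 = $86.13.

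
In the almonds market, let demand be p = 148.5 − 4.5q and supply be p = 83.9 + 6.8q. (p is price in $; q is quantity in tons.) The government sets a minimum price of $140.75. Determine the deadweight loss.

$90.16

Competitive equilibrium: 148.5 − 4.5q = 83.9 + 6.8q → q* = 5.7168, p* = 122.7743.
At the floor p = 140.75, quantity demanded = (148.5 − 140.75)/4.5 = 1.7222.
Sellers' marginal cost at q' = 1.7222: 83.9 + 6.8·1.7222 = 95.611.
Δq = 5.7168 − 1.7222 = 3.9946; wedge = 140.75 − 95.611 = 45.139.
DWL = ½ × 3.9946 × 45.139 = $90.16.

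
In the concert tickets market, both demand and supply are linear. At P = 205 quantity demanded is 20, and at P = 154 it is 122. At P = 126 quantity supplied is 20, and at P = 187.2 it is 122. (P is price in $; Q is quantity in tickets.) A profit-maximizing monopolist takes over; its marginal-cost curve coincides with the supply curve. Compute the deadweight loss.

Demand slope = (154 − 205)/(122 − 20) = −0.5, so P = 215 − 0.5Q.
Supply slope = (187.2 − 126)/(122 − 20) = 0.6, so P = 114 + 0.6Q.
Competitive equilibrium: 215 − 0.5Q = 114 + 0.6Q → Q* = 91.8182, P* = 169.0909.
Marginal revenue: MR = 215 − Q. Set MR = MC: 215 − Q = 114 + 0.6Q → Q_m = 63.125.
Price P_m = 215 − 0.5·63.125 = 183.4375; MC(Q_m) = 114 + 0.6·63.125 = 151.875.
Competitive Q* = 91.8182, so ΔQ = 28.6932; wedge = 183.4375 − 151.875 = 31.5625.
Welfare loss = ½ × 28.6932 × 31.5625 = $452.81.

$452.81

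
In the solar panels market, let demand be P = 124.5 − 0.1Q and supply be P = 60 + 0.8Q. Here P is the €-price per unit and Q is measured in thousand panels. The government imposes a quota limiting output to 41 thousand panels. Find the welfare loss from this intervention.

€423.20 thousand

Competitive equilibrium: 124.5 − 0.1Q = 60 + 0.8Q → Q* = 71.6667, P* = 117.3333.
At Q = 41: demand price = 124.5 − 0.1·41 = 120.4; supply price = 60 + 0.8·41 = 92.8.
ΔQ = 71.6667 − 41 = 30.6667; wedge = 120.4 − 92.8 = 27.6.
Welfare loss = ½ × 30.6667 × 27.6 = €423.20 thousand.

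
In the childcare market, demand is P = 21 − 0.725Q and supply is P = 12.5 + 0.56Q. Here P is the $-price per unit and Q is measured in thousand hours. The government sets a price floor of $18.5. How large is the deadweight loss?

Competitive equilibrium: 21 − 0.725Q = 12.5 + 0.56Q → Q* = 6.6148, P* = 16.2043.
At the floor P = 18.5, quantity demanded = (21 − 18.5)/0.725 = 3.4483.
Sellers' marginal cost at Q' = 3.4483: 12.5 + 0.56·3.4483 = 14.431.
ΔQ = 6.6148 − 3.4483 = 3.1665; wedge = 18.5 − 14.431 = 4.069.
The triangle = ½ × 3.1665 × 4.069 = $6.44 thousand.

$6.44 thousand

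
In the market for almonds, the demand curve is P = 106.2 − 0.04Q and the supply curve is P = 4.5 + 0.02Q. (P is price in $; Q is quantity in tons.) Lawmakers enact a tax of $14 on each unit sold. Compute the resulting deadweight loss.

$1633.33

Competitive equilibrium: 106.2 − 0.04Q = 4.5 + 0.02Q → Q* = 1695, P* = 38.4.
With the tax, the buyer price exceeds the seller price by 14: (106.2 − 0.04Q) − (4.5 + 0.02Q) = 14 → Q' = 1461.6667.
ΔQ = 1695 − 1461.6667 = 233.3333; the wedge equals the tax, 14.
Deadweight loss = ½ × 233.3333 × 14 = $1633.33.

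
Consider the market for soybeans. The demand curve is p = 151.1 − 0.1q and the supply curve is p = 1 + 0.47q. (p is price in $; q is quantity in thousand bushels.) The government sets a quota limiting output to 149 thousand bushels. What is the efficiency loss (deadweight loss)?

Competitive equilibrium: 151.1 − 0.1q = 1 + 0.47q → q* = 263.3333, p* = 124.7667.
At q = 149: demand price = 151.1 − 0.1·149 = 136.2; supply price = 1 + 0.47·149 = 71.03.
Δq = 263.3333 − 149 = 114.3333; wedge = 136.2 − 71.03 = 65.17.
The triangle = ½ × 114.3333 × 65.17 = $3725.55 thousand.

$3725.55 thousand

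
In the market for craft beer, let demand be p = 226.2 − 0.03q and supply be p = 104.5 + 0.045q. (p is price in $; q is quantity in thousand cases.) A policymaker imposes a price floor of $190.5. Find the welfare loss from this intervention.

$7020.02 thousand

Competitive equilibrium: 226.2 − 0.03q = 104.5 + 0.045q → q* = 1622.6667, p* = 177.52.
At the floor p = 190.5, quantity demanded = (226.2 − 190.5)/0.03 = 1190.
Sellers' marginal cost at q' = 1190: 104.5 + 0.045·1190 = 158.05.
Δq = 1622.6667 − 1190 = 432.6667; wedge = 190.5 − 158.05 = 32.45.
Deadweight loss = ½ × 432.6667 × 32.45 = $7020.02 thousand.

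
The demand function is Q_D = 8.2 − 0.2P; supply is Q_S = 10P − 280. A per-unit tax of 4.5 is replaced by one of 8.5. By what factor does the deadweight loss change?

In inverse form: demand P = 41 − 5Q, supply P = 28 + 0.1Q.
Competitive equilibrium: 41 − 5Q = 28 + 0.1Q → Q* = 2.549, P* = 28.2549.
For a per-unit tax t: ΔQ = t/5.1, so DWL = ½·t·(t/5.1) = t²/10.2.
At t = 4.5: DWL = 1.985. At t = 8.5: DWL = 7.083.
Ratio = (8.5/4.5)² = 3.568.

3.568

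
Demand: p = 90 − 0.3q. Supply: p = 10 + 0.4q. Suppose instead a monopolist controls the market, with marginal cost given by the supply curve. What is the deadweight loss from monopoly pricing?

Competitive equilibrium: 90 − 0.3q = 10 + 0.4q → q* = 114.2857, p* = 55.7143.
Marginal revenue: MR = 90 − 0.6q. Set MR = MC: 90 − 0.6q = 10 + 0.4q → q_m = 80.
Price p_m = 90 − 0.3·80 = 66; MC(q_m) = 10 + 0.4·80 = 42.
Competitive q* = 114.2857, so Δq = 34.2857; wedge = 66 − 42 = 24.
DWL = ½ × 34.2857 × 24 = 411.43.

411.43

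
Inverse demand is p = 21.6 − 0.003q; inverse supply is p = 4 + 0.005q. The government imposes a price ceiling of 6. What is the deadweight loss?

12960

Competitive equilibrium: 21.6 − 0.003q = 4 + 0.005q → q* = 2200, p* = 15.
At the ceiling p = 6, quantity supplied = (6 − 4)/0.005 = 400.
Willingness to pay at q' = 400: 21.6 − 0.003·400 = 20.4.
Δq = 2200 − 400 = 1800; wedge = 20.4 − 6 = 14.4.
DWL = ½ × 1800 × 14.4 = 12960.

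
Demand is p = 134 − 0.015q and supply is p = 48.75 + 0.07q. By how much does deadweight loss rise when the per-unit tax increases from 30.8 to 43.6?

Competitive equilibrium: 134 − 0.015q = 48.75 + 0.07q → q* = 1002.9412, p* = 118.9559.
For a per-unit tax t: Δq = t/0.085, so DWL = ½·t·(t/0.085) = t²/0.17.
At t = 30.8: DWL = 5580.235. At t = 43.6: DWL = 11182.118.
Increase = 11182.118 − 5580.235 = 5601.88.

5601.88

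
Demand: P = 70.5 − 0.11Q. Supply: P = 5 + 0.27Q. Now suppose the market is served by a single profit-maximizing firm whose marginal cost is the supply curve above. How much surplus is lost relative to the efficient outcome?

Competitive equilibrium: 70.5 − 0.11Q = 5 + 0.27Q → Q* = 172.3684, P* = 51.5395.
Marginal revenue: MR = 70.5 − 0.22Q. Set MR = MC: 70.5 − 0.22Q = 5 + 0.27Q → Q_m = 133.6735.
Price P_m = 70.5 − 0.11·133.6735 = 55.7959; MC(Q_m) = 5 + 0.27·133.6735 = 41.0918.
Competitive Q* = 172.3684, so ΔQ = 38.6949; wedge = 55.7959 − 41.0918 = 14.7041.
Deadweight loss = ½ × 38.6949 × 14.7041 = 284.49.

284.49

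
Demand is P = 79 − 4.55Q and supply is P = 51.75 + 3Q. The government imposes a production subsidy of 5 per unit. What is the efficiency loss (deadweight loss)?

1.66

Competitive equilibrium: 79 − 4.55Q = 51.75 + 3Q → Q* = 3.6093, P* = 62.5778.
The subsidy lowers effective supply by 5: P = 46.75 + 3Q.
New quantity: 79 − 4.55Q = 46.75 + 3Q → Q' = 4.2715.
Overproduction ΔQ = 4.2715 − 3.6093 = 0.6622; wedge = subsidy = 5.
Welfare loss = ½ × 0.6622 × 5 = 1.66.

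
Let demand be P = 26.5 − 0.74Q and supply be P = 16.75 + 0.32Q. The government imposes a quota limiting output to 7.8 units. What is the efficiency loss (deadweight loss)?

Competitive equilibrium: 26.5 − 0.74Q = 16.75 + 0.32Q → Q* = 9.1981, P* = 19.6934.
At Q = 7.8: demand price = 26.5 − 0.74·7.8 = 20.728; supply price = 16.75 + 0.32·7.8 = 19.246.
ΔQ = 9.1981 − 7.8 = 1.3981; wedge = 20.728 − 19.246 = 1.482.
The triangle = ½ × 1.3981 × 1.482 = 1.04.

1.04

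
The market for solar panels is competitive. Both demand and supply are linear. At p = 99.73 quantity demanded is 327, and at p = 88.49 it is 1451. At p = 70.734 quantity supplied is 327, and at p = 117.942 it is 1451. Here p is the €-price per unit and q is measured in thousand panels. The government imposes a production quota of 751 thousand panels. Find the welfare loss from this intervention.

Demand slope = (88.49 − 99.73)/(1451 − 327) = −0.01, so p = 103 − 0.01q.
Supply slope = (117.942 − 70.734)/(1451 − 327) = 0.042, so p = 57 + 0.042q.
Competitive equilibrium: 103 − 0.01q = 57 + 0.042q → q* = 884.6154, p* = 94.1538.
At q = 751: demand price = 103 − 0.01·751 = 95.49; supply price = 57 + 0.042·751 = 88.542.
Δq = 884.6154 − 751 = 133.6154; wedge = 95.49 − 88.542 = 6.948.
DWL = ½ × 133.6154 × 6.948 = €464.18 thousand.

€464.18 thousand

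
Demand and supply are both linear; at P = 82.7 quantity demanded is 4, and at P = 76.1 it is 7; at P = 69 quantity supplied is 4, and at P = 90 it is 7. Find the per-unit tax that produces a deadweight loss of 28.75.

Demand slope = (76.1 − 82.7)/(7 − 4) = −2.2, so P = 91.5 − 2.2Q.
Supply slope = (90 − 69)/(7 − 4) = 7, so P = 41 + 7Q.
Competitive equilibrium: 91.5 − 2.2Q = 41 + 7Q → Q* = 5.4891, P* = 79.4239.
A tax t gives ΔQ = t/9.2 and wedge t, so DWL = t²/18.4.
t²/18.4 = 28.75 → t² = 529 → t = 23.

23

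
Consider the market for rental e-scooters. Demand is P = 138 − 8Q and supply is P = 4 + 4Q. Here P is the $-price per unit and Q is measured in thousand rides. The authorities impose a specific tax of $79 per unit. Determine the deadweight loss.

$260.04 thousand

Competitive equilibrium: 138 − 8Q = 4 + 4Q → Q* = 11.1667, P* = 48.6667.
With the tax, the buyer price exceeds the seller price by 79: (138 − 8Q) − (4 + 4Q) = 79 → Q' = 4.5833.
ΔQ = 11.1667 − 4.5833 = 6.5834; the wedge equals the tax, 79.
DWL = ½ × 6.5834 × 79 = $260.04 thousand.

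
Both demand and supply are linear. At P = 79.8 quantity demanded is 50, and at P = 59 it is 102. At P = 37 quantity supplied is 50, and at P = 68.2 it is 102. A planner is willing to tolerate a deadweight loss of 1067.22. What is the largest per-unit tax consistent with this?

46.2

Demand slope = (59 − 79.8)/(102 − 50) = −0.4, so P = 99.8 − 0.4Q.
Supply slope = (68.2 − 37)/(102 − 50) = 0.6, so P = 7 + 0.6Q.
Competitive equilibrium: 99.8 − 0.4Q = 7 + 0.6Q → Q* = 92.8, P* = 62.68.
A tax t gives ΔQ = t/1 and wedge t, so DWL = t²/2.
t²/2 = 1067.22 → t² = 2134.44 → t = 46.2.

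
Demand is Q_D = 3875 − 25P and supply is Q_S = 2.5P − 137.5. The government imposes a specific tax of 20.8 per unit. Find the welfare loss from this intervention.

491.64

In inverse form: demand P = 155 − 0.04Q, supply P = 55 + 0.4Q.
Competitive equilibrium: 155 − 0.04Q = 55 + 0.4Q → Q* = 227.2727, P* = 145.9091.
With the tax, the buyer price exceeds the seller price by 20.8: (155 − 0.04Q) − (55 + 0.4Q) = 20.8 → Q' = 180.
ΔQ = 227.2727 − 180 = 47.2727; the wedge equals the tax, 20.8.
DWL = ½ × 47.2727 × 20.8 = 491.64.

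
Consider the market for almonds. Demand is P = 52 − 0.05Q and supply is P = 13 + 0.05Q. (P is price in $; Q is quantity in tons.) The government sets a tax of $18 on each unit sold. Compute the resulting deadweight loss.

$1620

Competitive equilibrium: 52 − 0.05Q = 13 + 0.05Q → Q* = 390, P* = 32.5.
With the tax, the buyer price exceeds the seller price by 18: (52 − 0.05Q) − (13 + 0.05Q) = 18 → Q' = 210.
ΔQ = 390 − 210 = 180; the wedge equals the tax, 18.
The triangle = ½ × 180 × 18 = $1620.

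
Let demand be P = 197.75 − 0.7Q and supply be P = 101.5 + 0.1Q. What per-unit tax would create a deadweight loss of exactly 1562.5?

50

Competitive equilibrium: 197.75 − 0.7Q = 101.5 + 0.1Q → Q* = 120.3125, P* = 113.5313.
A tax t gives ΔQ = t/0.8 and wedge t, so DWL = t²/1.6.
t²/1.6 = 1562.5 → t² = 2500 → t = 50.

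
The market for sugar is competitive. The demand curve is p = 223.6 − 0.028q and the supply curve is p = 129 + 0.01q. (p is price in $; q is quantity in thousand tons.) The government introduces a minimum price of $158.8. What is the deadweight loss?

Competitive equilibrium: 223.6 − 0.028q = 129 + 0.01q → q* = 2489.47368, p* = 153.89474.
At the floor p = 158.8, quantity demanded = (223.6 − 158.8)/0.028 = 2314.28571.
Sellers' marginal cost at q' = 2314.28571: 129 + 0.01·2314.28571 = 152.14286.
Δq = 2489.47368 − 2314.28571 = 175.18797; wedge = 158.8 − 152.14286 = 6.65714.
Welfare loss = ½ × 175.18797 × 6.65714 = $583.13 thousand.

$583.13 thousand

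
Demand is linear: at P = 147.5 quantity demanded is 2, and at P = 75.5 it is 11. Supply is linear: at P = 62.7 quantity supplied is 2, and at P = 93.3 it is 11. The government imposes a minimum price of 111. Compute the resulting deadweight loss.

Demand slope = (75.5 − 147.5)/(11 − 2) = −8, so P = 163.5 − 8Q.
Supply slope = (93.3 − 62.7)/(11 − 2) = 3.4, so P = 55.9 + 3.4Q.
Competitive equilibrium: 163.5 − 8Q = 55.9 + 3.4Q → Q* = 9.4386, P* = 87.9912.
At the floor P = 111, quantity demanded = (163.5 − 111)/8 = 6.5625.
Sellers' marginal cost at Q' = 6.5625: 55.9 + 3.4·6.5625 = 78.2125.
ΔQ = 9.4386 − 6.5625 = 2.8761; wedge = 111 − 78.2125 = 32.7875.
Deadweight loss = ½ × 2.8761 × 32.7875 = 47.15.

47.15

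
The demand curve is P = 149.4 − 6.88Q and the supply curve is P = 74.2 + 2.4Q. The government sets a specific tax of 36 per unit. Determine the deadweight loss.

Competitive equilibrium: 149.4 − 6.88Q = 74.2 + 2.4Q → Q* = 8.1034, P* = 93.6483.
With the tax, the buyer price exceeds the seller price by 36: (149.4 − 6.88Q) − (74.2 + 2.4Q) = 36 → Q' = 4.2241.
ΔQ = 8.1034 − 4.2241 = 3.8793; the wedge equals the tax, 36.
Deadweight loss = ½ × 3.8793 × 36 = 69.83.

69.83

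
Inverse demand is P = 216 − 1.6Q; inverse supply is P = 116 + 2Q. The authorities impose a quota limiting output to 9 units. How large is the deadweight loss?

Competitive equilibrium: 216 − 1.6Q = 116 + 2Q → Q* = 27.7778, P* = 171.5556.
At Q = 9: demand price = 216 − 1.6·9 = 201.6; supply price = 116 + 2·9 = 134.
ΔQ = 27.7778 − 9 = 18.7778; wedge = 201.6 − 134 = 67.6.
The triangle = ½ × 18.7778 × 67.6 = 634.69.

634.69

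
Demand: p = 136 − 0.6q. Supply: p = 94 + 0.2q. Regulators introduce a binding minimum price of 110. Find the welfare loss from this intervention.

33.61

Competitive equilibrium: 136 − 0.6q = 94 + 0.2q → q* = 52.5, p* = 104.5.
At the floor p = 110, quantity demanded = (136 − 110)/0.6 = 43.3333.
Sellers' marginal cost at q' = 43.3333: 94 + 0.2·43.3333 = 102.6667.
Δq = 52.5 − 43.3333 = 9.1667; wedge = 110 − 102.6667 = 7.3333.
Deadweight loss = ½ × 9.1667 × 7.3333 = 33.61.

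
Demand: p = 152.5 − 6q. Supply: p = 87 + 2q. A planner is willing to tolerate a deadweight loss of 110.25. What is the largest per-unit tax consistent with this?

42

Competitive equilibrium: 152.5 − 6q = 87 + 2q → q* = 8.1875, p* = 103.375.
A tax t gives Δq = t/8 and wedge t, so DWL = t²/16.
t²/16 = 110.25 → t² = 1764 → t = 42.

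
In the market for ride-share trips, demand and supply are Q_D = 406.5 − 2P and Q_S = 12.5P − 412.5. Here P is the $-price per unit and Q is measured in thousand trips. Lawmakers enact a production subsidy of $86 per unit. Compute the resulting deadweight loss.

$6375.86 thousand

In inverse form: demand P = 203.25 − 0.5Q, supply P = 33 + 0.08Q.
Competitive equilibrium: 203.25 − 0.5Q = 33 + 0.08Q → Q* = 293.5345, P* = 56.4828.
The subsidy lowers effective supply by 86: P = 0.08Q − 53.
New quantity: 203.25 − 0.5Q = 0.08Q − 53 → Q' = 441.8103.
Overproduction ΔQ = 441.8103 − 293.5345 = 148.2758; wedge = subsidy = 86.
DWL = ½ × 148.2758 × 86 = $6375.86 thousand.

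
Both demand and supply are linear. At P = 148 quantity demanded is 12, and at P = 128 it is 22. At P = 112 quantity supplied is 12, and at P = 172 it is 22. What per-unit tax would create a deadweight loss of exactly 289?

Demand slope = (128 − 148)/(22 − 12) = −2, so P = 172 − 2Q.
Supply slope = (172 − 112)/(22 − 12) = 6, so P = 40 + 6Q.
Competitive equilibrium: 172 − 2Q = 40 + 6Q → Q* = 16.5, P* = 139.
A tax t gives ΔQ = t/8 and wedge t, so DWL = t²/16.
t²/16 = 289 → t² = 4624 → t = 68.

68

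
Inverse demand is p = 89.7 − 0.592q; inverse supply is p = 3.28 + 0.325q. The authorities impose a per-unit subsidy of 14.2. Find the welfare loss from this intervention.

Competitive equilibrium: 89.7 − 0.592q = 3.28 + 0.325q → q* = 94.2421, p* = 33.9087.
The subsidy lowers effective supply by 14.2: p = 0.325q − 10.92.
New quantity: 89.7 − 0.592q = 0.325q − 10.92 → q' = 109.7274.
Overproduction Δq = 109.7274 − 94.2421 = 15.4853; wedge = subsidy = 14.2.
Welfare loss = ½ × 15.4853 × 14.2 = 109.95.

109.95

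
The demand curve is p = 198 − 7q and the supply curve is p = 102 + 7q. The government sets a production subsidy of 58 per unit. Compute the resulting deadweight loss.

120.14

Competitive equilibrium: 198 − 7q = 102 + 7q → q* = 6.8571, p* = 150.
The subsidy lowers effective supply by 58: p = 44 + 7q.
New quantity: 198 − 7q = 44 + 7q → q' = 11.
Overproduction Δq = 11 − 6.8571 = 4.1429; wedge = subsidy = 58.
Deadweight loss = ½ × 4.1429 × 58 = 120.14.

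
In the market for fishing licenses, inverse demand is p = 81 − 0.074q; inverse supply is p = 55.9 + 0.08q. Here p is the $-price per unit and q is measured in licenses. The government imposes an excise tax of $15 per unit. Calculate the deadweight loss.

Competitive equilibrium: 81 − 0.074q = 55.9 + 0.08q → q* = 162.987, p* = 68.939.
With the tax, the buyer price exceeds the seller price by 15: (81 − 0.074q) − (55.9 + 0.08q) = 15 → q' = 65.5844.
Δq = 162.987 − 65.5844 = 97.4026; the wedge equals the tax, 15.
DWL = ½ × 97.4026 × 15 = $730.52.

$730.52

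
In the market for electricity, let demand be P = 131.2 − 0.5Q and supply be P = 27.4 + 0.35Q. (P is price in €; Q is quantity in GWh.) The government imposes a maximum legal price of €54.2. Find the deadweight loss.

€881.64

Competitive equilibrium: 131.2 − 0.5Q = 27.4 + 0.35Q → Q* = 122.1176, P* = 70.1412.
At the ceiling P = 54.2, quantity supplied = (54.2 − 27.4)/0.35 = 76.5714.
Willingness to pay at Q' = 76.5714: 131.2 − 0.5·76.5714 = 92.9143.
ΔQ = 122.1176 − 76.5714 = 45.5462; wedge = 92.9143 − 54.2 = 38.7143.
Deadweight loss = ½ × 45.5462 × 38.7143 = €881.64.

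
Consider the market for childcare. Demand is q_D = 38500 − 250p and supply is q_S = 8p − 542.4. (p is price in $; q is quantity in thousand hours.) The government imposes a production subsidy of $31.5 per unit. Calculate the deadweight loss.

$3845.93 thousand

In inverse form: demand p = 154 − 0.004q, supply p = 67.8 + 0.125q.
Competitive equilibrium: 154 − 0.004q = 67.8 + 0.125q → q* = 668.2171, p* = 151.3271.
The subsidy lowers effective supply by 31.5: p = 36.3 + 0.125q.
New quantity: 154 − 0.004q = 36.3 + 0.125q → q' = 912.4031.
Overproduction Δq = 912.4031 − 668.2171 = 244.186; wedge = subsidy = 31.5.
Deadweight loss = ½ × 244.186 × 31.5 = $3845.93 thousand.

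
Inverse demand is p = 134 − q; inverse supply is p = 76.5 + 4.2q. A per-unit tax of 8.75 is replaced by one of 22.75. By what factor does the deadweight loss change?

6.76

Competitive equilibrium: 134 − q = 76.5 + 4.2q → q* = 11.0577, p* = 122.9423.
For a per-unit tax t: Δq = t/5.2, so DWL = ½·t·(t/5.2) = t²/10.4.
At t = 8.75: DWL = 7.362. At t = 22.75: DWL = 49.766.
Ratio = (22.75/8.75)² = 6.76.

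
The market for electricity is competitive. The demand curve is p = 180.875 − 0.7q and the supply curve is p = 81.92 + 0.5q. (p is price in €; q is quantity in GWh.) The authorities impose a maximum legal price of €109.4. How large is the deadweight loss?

Competitive equilibrium: 180.875 − 0.7q = 81.92 + 0.5q → q* = 82.4625, p* = 123.1513.
At the ceiling p = 109.4, quantity supplied = (109.4 − 81.92)/0.5 = 54.96.
Willingness to pay at q' = 54.96: 180.875 − 0.7·54.96 = 142.403.
Δq = 82.4625 − 54.96 = 27.5025; wedge = 142.403 − 109.4 = 33.003.
Deadweight loss = ½ × 27.5025 × 33.003 = €453.83.

€453.83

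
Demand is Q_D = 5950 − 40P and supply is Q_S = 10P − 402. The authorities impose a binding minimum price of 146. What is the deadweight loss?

35948.16

In inverse form: demand P = 148.75 − 0.025Q, supply P = 40.2 + 0.1Q.
Competitive equilibrium: 148.75 − 0.025Q = 40.2 + 0.1Q → Q* = 868.4, P* = 127.04.
At the floor P = 146, quantity demanded = (148.75 − 146)/0.025 = 110.
Sellers' marginal cost at Q' = 110: 40.2 + 0.1·110 = 51.2.
ΔQ = 868.4 − 110 = 758.4; wedge = 146 − 51.2 = 94.8.
Welfare loss = ½ × 758.4 × 94.8 = 35948.16.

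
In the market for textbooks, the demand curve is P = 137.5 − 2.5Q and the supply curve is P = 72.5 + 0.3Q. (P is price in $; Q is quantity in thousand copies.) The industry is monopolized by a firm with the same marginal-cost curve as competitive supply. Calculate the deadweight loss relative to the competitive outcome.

Competitive equilibrium: 137.5 − 2.5Q = 72.5 + 0.3Q → Q* = 23.2143, P* = 79.4643.
Marginal revenue: MR = 137.5 − 5Q. Set MR = MC: 137.5 − 5Q = 72.5 + 0.3Q → Q_m = 12.2642.
Price P_m = 137.5 − 2.5·12.2642 = 106.8395; MC(Q_m) = 72.5 + 0.3·12.2642 = 76.1793.
Competitive Q* = 23.2143, so ΔQ = 10.9501; wedge = 106.8395 − 76.1793 = 30.6602.
Welfare loss = ½ × 10.9501 × 30.6602 = $167.87 thousand.

$167.87 thousand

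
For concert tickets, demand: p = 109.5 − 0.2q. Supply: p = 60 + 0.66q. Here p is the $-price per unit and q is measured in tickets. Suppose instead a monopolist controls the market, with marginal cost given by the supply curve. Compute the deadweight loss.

$50.71

Competitive equilibrium: 109.5 − 0.2q = 60 + 0.66q → q* = 57.5581, p* = 97.9884.
Marginal revenue: MR = 109.5 − 0.4q. Set MR = MC: 109.5 − 0.4q = 60 + 0.66q → q_m = 46.6981.
Price p_m = 109.5 − 0.2·46.6981 = 100.1604; MC(q_m) = 60 + 0.66·46.6981 = 90.8207.
Competitive q* = 57.5581, so Δq = 10.86; wedge = 100.1604 − 90.8207 = 9.3397.
The triangle = ½ × 10.86 × 9.3397 = $50.71.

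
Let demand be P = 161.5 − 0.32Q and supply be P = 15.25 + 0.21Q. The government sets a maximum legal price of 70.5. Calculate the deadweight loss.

Competitive equilibrium: 161.5 − 0.32Q = 15.25 + 0.21Q → Q* = 275.9434, P* = 73.1981.
At the ceiling P = 70.5, quantity supplied = (70.5 − 15.25)/0.21 = 263.0952.
Willingness to pay at Q' = 263.0952: 161.5 − 0.32·263.0952 = 77.3095.
ΔQ = 275.9434 − 263.0952 = 12.8482; wedge = 77.3095 − 70.5 = 6.8095.
The triangle = ½ × 12.8482 × 6.8095 = 43.74.

43.74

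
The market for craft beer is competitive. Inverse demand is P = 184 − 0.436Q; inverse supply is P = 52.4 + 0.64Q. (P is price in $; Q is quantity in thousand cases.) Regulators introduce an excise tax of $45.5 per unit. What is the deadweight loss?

$962.01 thousand

Competitive equilibrium: 184 − 0.436Q = 52.4 + 0.64Q → Q* = 122.3048, P* = 130.6751.
With the tax, the buyer price exceeds the seller price by 45.5: (184 − 0.436Q) − (52.4 + 0.64Q) = 45.5 → Q' = 80.0186.
ΔQ = 122.3048 − 80.0186 = 42.2862; the wedge equals the tax, 45.5.
Deadweight loss = ½ × 42.2862 × 45.5 = $962.01 thousand.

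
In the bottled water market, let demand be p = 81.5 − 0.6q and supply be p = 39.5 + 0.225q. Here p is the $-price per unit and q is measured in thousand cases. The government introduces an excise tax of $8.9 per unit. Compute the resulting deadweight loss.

Competitive equilibrium: 81.5 − 0.6q = 39.5 + 0.225q → q* = 50.9091, p* = 50.9545.
With the tax, the buyer price exceeds the seller price by 8.9: (81.5 − 0.6q) − (39.5 + 0.225q) = 8.9 → q' = 40.1212.
Δq = 50.9091 − 40.1212 = 10.7879; the wedge equals the tax, 8.9.
The triangle = ½ × 10.7879 × 8.9 = $48.01 thousand.

$48.01 thousand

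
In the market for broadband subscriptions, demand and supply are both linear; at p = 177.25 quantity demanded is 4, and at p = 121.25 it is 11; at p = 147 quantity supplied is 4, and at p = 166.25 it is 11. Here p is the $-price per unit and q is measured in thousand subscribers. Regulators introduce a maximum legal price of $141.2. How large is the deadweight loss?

Demand slope = (121.25 − 177.25)/(11 − 4) = −8, so p = 209.25 − 8q.
Supply slope = (166.25 − 147)/(11 − 4) = 2.75, so p = 136 + 2.75q.
Competitive equilibrium: 209.25 − 8q = 136 + 2.75q → q* = 6.814, p* = 154.7384.
At the ceiling p = 141.2, quantity supplied = (141.2 − 136)/2.75 = 1.8909.
Willingness to pay at q' = 1.8909: 209.25 − 8·1.8909 = 194.1228.
Δq = 6.814 − 1.8909 = 4.9231; wedge = 194.1228 − 141.2 = 52.9228.
Welfare loss = ½ × 4.9231 × 52.9228 = $130.27 thousand.

$130.27 thousand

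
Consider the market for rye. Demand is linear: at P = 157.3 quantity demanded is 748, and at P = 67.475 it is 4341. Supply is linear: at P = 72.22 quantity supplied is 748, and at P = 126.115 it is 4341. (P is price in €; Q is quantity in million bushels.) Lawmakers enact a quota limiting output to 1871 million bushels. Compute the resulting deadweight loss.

€20160.32 million

Demand slope = (67.475 − 157.3)/(4341 − 748) = −0.025, so P = 176 − 0.025Q.
Supply slope = (126.115 − 72.22)/(4341 − 748) = 0.015, so P = 61 + 0.015Q.
Competitive equilibrium: 176 − 0.025Q = 61 + 0.015Q → Q* = 2875, P* = 104.125.
At Q = 1871: demand price = 176 − 0.025·1871 = 129.225; supply price = 61 + 0.015·1871 = 89.065.
ΔQ = 2875 − 1871 = 1004; wedge = 129.225 − 89.065 = 40.16.
Deadweight loss = ½ × 1004 × 40.16 = €20160.32 million.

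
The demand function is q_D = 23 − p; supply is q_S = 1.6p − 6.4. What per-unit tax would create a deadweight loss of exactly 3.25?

In inverse form: demand p = 23 − q, supply p = 4 + 0.625q.
Competitive equilibrium: 23 − q = 4 + 0.625q → q* = 11.6923, p* = 11.3077.
A tax t gives Δq = t/1.625 and wedge t, so DWL = t²/3.25.
t²/3.25 = 3.25 → t² = 10.5625 → t = 3.25.

3.25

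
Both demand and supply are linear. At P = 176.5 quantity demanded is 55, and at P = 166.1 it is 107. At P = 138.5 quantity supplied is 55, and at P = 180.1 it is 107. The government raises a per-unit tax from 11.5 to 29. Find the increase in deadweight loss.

354.375

Demand slope = (166.1 − 176.5)/(107 − 55) = −0.2, so P = 187.5 − 0.2Q.
Supply slope = (180.1 − 138.5)/(107 − 55) = 0.8, so P = 94.5 + 0.8Q.
Competitive equilibrium: 187.5 − 0.2Q = 94.5 + 0.8Q → Q* = 93, P* = 168.9.
For a per-unit tax t: ΔQ = t/1, so DWL = ½·t·(t/1) = t²/2.
At t = 11.5: DWL = 66.125. At t = 29: DWL = 420.5.
Increase = 420.5 − 66.125 = 354.375.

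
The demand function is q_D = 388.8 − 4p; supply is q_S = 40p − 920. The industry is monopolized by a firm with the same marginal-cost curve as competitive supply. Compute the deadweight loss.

2269.90

In inverse form: demand p = 97.2 − 0.25q, supply p = 23 + 0.025q.
Competitive equilibrium: 97.2 − 0.25q = 23 + 0.025q → q* = 269.8182, p* = 29.7455.
Marginal revenue: MR = 97.2 − 0.5q. Set MR = MC: 97.2 − 0.5q = 23 + 0.025q → q_m = 141.3333.
Price p_m = 97.2 − 0.25·141.3333 = 61.8667; MC(q_m) = 23 + 0.025·141.3333 = 26.5333.
Competitive q* = 269.8182, so Δq = 128.4849; wedge = 61.8667 − 26.5333 = 35.3334.
The triangle = ½ × 128.4849 × 35.3334 = 2269.90.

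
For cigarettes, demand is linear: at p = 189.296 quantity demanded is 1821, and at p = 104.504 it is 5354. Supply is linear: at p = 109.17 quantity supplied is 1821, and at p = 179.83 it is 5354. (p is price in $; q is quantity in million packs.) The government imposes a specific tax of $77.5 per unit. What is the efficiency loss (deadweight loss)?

$68252.84 million

Demand slope = (104.504 − 189.296)/(5354 − 1821) = −0.024, so p = 233 − 0.024q.
Supply slope = (179.83 − 109.17)/(5354 − 1821) = 0.02, so p = 72.75 + 0.02q.
Competitive equilibrium: 233 − 0.024q = 72.75 + 0.02q → q* = 3642.0455, p* = 145.5909.
With the tax, the buyer price exceeds the seller price by 77.5: (233 − 0.024q) − (72.75 + 0.02q) = 77.5 → q' = 1880.6818.
Δq = 3642.0455 − 1880.6818 = 1761.3637; the wedge equals the tax, 77.5.
Deadweight loss = ½ × 1761.3637 × 77.5 = $68252.84 million.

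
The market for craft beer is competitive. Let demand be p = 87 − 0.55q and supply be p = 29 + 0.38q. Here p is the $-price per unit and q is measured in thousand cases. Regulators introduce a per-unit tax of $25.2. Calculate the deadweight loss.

Competitive equilibrium: 87 − 0.55q = 29 + 0.38q → q* = 62.3656, p* = 52.6989.
With the tax, the buyer price exceeds the seller price by 25.2: (87 − 0.55q) − (29 + 0.38q) = 25.2 → q' = 35.2688.
Δq = 62.3656 − 35.2688 = 27.0968; the wedge equals the tax, 25.2.
Welfare loss = ½ × 27.0968 × 25.2 = $341.42 thousand.

$341.42 thousand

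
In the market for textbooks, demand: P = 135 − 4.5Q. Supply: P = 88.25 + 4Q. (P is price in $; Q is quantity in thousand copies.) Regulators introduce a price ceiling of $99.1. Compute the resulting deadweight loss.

Competitive equilibrium: 135 − 4.5Q = 88.25 + 4Q → Q* = 5.5, P* = 110.25.
At the ceiling P = 99.1, quantity supplied = (99.1 − 88.25)/4 = 2.7125.
Willingness to pay at Q' = 2.7125: 135 − 4.5·2.7125 = 122.7938.
ΔQ = 5.5 − 2.7125 = 2.7875; wedge = 122.7938 − 99.1 = 23.6938.
The triangle = ½ × 2.7875 × 23.6938 = $33.02 thousand.

$33.02 thousand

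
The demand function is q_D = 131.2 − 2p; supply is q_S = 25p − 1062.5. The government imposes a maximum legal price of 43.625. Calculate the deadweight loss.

In inverse form: demand p = 65.6 − 0.5q, supply p = 42.5 + 0.04q.
Competitive equilibrium: 65.6 − 0.5q = 42.5 + 0.04q → q* = 42.7778, p* = 44.2111.
At the ceiling p = 43.625, quantity supplied = (43.625 − 42.5)/0.04 = 28.125.
Willingness to pay at q' = 28.125: 65.6 − 0.5·28.125 = 51.5375.
Δq = 42.7778 − 28.125 = 14.6528; wedge = 51.5375 − 43.625 = 7.9125.
The triangle = ½ × 14.6528 × 7.9125 = 57.97.

57.97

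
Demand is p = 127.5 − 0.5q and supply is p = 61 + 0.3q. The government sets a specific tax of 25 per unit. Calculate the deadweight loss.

Competitive equilibrium: 127.5 − 0.5q = 61 + 0.3q → q* = 83.125, p* = 85.9375.
With the tax, the buyer price exceeds the seller price by 25: (127.5 − 0.5q) − (61 + 0.3q) = 25 → q' = 51.875.
Δq = 83.125 − 51.875 = 31.25; the wedge equals the tax, 25.
DWL = ½ × 31.25 × 25 = 390.625.

390.625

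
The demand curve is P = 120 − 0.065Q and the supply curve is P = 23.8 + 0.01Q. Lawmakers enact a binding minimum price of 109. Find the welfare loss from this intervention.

46490.23

Competitive equilibrium: 120 − 0.065Q = 23.8 + 0.01Q → Q* = 1282.66667, P* = 36.62667.
At the floor P = 109, quantity demanded = (120 − 109)/0.065 = 169.23077.
Sellers' marginal cost at Q' = 169.23077: 23.8 + 0.01·169.23077 = 25.49231.
ΔQ = 1282.66667 − 169.23077 = 1113.4359; wedge = 109 − 25.49231 = 83.50769.
Deadweight loss = ½ × 1113.4359 × 83.50769 = 46490.23.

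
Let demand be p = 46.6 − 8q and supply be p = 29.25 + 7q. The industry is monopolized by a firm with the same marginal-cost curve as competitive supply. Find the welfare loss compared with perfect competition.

1.21

Competitive equilibrium: 46.6 − 8q = 29.25 + 7q → q* = 1.1567, p* = 37.3467.
Marginal revenue: MR = 46.6 − 16q. Set MR = MC: 46.6 − 16q = 29.25 + 7q → q_m = 0.7543.
Price p_m = 46.6 − 8·0.7543 = 40.5656; MC(q_m) = 29.25 + 7·0.7543 = 34.5301.
Competitive q* = 1.1567, so Δq = 0.4024; wedge = 40.5656 − 34.5301 = 6.0355.
The triangle = ½ × 0.4024 × 6.0355 = 1.21.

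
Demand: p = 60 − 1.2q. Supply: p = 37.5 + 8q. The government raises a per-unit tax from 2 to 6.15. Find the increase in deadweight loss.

1.84

Competitive equilibrium: 60 − 1.2q = 37.5 + 8q → q* = 2.4457, p* = 57.0652.
For a per-unit tax t: Δq = t/9.2, so DWL = ½·t·(t/9.2) = t²/18.4.
At t = 2: DWL = 0.217. At t = 6.15: DWL = 2.056.
Increase = 2.056 − 0.217 = 1.84.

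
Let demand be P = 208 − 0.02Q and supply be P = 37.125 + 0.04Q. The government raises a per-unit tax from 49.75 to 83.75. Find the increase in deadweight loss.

37825

Competitive equilibrium: 208 − 0.02Q = 37.125 + 0.04Q → Q* = 2847.9167, P* = 151.0417.
For a per-unit tax t: ΔQ = t/0.06, so DWL = ½·t·(t/0.06) = t²/0.12.
At t = 49.75: DWL = 20625.521. At t = 83.75: DWL = 58450.521.
Increase = 58450.521 − 20625.521 = 37825.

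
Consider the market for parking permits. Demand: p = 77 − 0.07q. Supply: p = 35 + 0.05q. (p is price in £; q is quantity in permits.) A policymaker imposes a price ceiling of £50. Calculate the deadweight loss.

£150

Competitive equilibrium: 77 − 0.07q = 35 + 0.05q → q* = 350, p* = 52.5.
At the ceiling p = 50, quantity supplied = (50 − 35)/0.05 = 300.
Willingness to pay at q' = 300: 77 − 0.07·300 = 56.
Δq = 350 − 300 = 50; wedge = 56 − 50 = 6.
Deadweight loss = ½ × 50 × 6 = £150.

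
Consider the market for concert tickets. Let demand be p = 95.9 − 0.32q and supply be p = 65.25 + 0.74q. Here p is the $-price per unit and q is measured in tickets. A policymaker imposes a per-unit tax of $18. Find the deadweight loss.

$152.83

Competitive equilibrium: 95.9 − 0.32q = 65.25 + 0.74q → q* = 28.9151, p* = 86.6472.
With the tax, the buyer price exceeds the seller price by 18: (95.9 − 0.32q) − (65.25 + 0.74q) = 18 → q' = 11.934.
Δq = 28.9151 − 11.934 = 16.9811; the wedge equals the tax, 18.
Deadweight loss = ½ × 16.9811 × 18 = $152.83.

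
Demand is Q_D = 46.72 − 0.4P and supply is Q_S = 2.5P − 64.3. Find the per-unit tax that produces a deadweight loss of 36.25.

In inverse form: demand P = 116.8 − 2.5Q, supply P = 25.72 + 0.4Q.
Competitive equilibrium: 116.8 − 2.5Q = 25.72 + 0.4Q → Q* = 31.4069, P* = 38.2828.
A tax t gives ΔQ = t/2.9 and wedge t, so DWL = t²/5.8.
t²/5.8 = 36.25 → t² = 210.25 → t = 14.5.

14.5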